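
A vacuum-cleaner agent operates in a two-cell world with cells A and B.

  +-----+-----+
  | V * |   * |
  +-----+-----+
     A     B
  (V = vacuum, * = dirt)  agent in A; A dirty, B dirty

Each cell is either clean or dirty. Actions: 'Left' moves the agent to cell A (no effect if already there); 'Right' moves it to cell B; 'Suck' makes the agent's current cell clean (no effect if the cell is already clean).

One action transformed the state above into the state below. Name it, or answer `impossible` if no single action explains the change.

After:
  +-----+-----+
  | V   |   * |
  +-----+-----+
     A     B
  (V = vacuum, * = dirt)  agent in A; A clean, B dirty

Suck

try  Left: in A — A dirty, B dirty
try Right: in B — A dirty, B dirty
try  Suck: in A — A clean, B dirty  ← match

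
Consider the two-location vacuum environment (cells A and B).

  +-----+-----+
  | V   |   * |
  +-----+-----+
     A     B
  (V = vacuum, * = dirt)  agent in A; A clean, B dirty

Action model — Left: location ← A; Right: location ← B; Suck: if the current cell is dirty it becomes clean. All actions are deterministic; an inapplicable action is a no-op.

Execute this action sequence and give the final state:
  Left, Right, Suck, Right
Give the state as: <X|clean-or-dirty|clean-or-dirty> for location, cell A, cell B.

1) do Left; now <A|clean|dirty>
2) do Right; now <B|clean|dirty>
3) do Suck; now <B|clean|clean>
4) do Right; now <B|clean|clean>

<B|clean|clean>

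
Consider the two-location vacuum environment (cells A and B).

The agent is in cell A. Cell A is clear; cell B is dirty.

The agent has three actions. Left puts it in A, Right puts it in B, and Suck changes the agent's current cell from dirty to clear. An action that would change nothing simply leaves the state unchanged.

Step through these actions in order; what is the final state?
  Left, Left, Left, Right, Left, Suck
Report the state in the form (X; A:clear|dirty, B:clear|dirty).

Left (#1): (A; A:clear, B:dirty)
Left (#2): (A; A:clear, B:dirty)
Left (#3): (A; A:clear, B:dirty)
Right (#4): (B; A:clear, B:dirty)
Left (#5): (A; A:clear, B:dirty)
Suck (#6): (A; A:clear, B:dirty)

(A; A:clear, B:dirty)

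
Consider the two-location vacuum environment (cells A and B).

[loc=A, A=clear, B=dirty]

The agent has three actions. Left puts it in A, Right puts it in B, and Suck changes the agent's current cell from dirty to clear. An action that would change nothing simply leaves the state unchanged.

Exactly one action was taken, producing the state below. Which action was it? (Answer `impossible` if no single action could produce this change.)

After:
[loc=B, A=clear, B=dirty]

try  Left: <A|clear|dirty>
try Right: <B|clear|dirty>  ← match
try  Suck: <A|clear|dirty>

Right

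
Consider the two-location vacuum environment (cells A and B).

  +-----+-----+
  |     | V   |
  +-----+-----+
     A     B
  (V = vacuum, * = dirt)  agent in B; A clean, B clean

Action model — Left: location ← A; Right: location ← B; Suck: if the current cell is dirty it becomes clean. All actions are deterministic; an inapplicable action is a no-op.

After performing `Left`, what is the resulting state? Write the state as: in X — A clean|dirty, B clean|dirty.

start: in B — A clean, B clean
1. Left → in A — A clean, B clean

in A — A clean, B clean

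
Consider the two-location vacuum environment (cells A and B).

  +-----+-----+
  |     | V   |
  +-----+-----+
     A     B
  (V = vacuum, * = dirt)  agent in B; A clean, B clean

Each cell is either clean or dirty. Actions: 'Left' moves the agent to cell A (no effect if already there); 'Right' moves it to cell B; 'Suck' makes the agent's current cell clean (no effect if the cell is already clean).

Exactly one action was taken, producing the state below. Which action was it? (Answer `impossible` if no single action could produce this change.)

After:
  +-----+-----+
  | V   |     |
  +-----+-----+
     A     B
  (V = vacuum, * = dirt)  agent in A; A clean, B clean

try  Left: loc=A A=clean B=clean  ← match
try Right: loc=B A=clean B=clean
try  Suck: loc=B A=clean B=clean

Left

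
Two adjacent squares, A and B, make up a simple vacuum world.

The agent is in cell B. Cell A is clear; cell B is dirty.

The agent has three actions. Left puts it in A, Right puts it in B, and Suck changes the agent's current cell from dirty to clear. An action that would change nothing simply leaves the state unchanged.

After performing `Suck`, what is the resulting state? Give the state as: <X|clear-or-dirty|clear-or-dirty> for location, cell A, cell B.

<B|clear|clear>

start: <B|clear|dirty>
1. Suck → <B|clear|clear>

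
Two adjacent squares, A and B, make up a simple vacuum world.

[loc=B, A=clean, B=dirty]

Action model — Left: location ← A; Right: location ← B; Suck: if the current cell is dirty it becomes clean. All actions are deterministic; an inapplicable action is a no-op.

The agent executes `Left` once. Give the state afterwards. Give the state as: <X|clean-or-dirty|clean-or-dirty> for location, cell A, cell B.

<A|clean|dirty>

start: <B|clean|dirty>
Left (#1): <A|clean|dirty>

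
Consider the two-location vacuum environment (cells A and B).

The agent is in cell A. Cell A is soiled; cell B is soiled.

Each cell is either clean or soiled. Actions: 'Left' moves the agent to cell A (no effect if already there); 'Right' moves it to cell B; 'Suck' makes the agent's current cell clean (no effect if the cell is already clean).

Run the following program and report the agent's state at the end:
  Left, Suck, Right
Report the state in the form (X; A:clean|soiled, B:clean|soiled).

(B; A:clean, B:soiled)

1. Left → (A; A:soiled, B:soiled)
2. Suck → (A; A:clean, B:soiled)
3. Right → (B; A:clean, B:soiled)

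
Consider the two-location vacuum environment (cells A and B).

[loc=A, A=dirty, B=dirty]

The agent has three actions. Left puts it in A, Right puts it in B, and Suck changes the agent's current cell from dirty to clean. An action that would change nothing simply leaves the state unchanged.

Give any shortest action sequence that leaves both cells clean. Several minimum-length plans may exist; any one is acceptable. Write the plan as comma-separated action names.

Suck, Right, Suck

Suck (#1): (A; A:clean, B:dirty)
Right (#2): (B; A:clean, B:dirty)
Suck (#3): (B; A:clean, B:clean)
min 3: Suck A + move + Suck B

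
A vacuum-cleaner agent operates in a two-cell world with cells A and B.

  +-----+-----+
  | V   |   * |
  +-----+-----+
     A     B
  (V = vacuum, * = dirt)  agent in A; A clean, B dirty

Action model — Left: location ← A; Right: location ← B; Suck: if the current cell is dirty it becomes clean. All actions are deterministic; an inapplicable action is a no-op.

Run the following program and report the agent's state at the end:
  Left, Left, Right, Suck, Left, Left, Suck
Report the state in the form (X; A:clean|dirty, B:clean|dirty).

(A; A:clean, B:clean)

[1] after Left: (A; A:clean, B:dirty)
[2] after Left: (A; A:clean, B:dirty)
[3] after Right: (B; A:clean, B:dirty)
[4] after Suck: (B; A:clean, B:clean)
[5] after Left: (A; A:clean, B:clean)
[6] after Left: (A; A:clean, B:clean)
[7] after Suck: (A; A:clean, B:clean)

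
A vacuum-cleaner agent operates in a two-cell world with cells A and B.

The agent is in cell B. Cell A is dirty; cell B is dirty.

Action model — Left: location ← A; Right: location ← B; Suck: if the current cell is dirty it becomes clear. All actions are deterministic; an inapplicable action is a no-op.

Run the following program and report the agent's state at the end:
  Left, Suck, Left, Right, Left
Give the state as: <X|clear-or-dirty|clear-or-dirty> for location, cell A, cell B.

1. Left → <A|dirty|dirty>
2. Suck → <A|clear|dirty>
3. Left → <A|clear|dirty>
4. Right → <B|clear|dirty>
5. Left → <A|clear|dirty>

<A|clear|dirty>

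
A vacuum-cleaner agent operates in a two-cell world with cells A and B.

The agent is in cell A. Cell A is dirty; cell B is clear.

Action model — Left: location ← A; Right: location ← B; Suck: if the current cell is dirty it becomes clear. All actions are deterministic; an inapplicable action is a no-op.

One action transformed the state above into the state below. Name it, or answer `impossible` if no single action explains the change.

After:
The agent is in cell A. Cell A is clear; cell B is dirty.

impossible

try  Left: in A — A dirty, B clear
try Right: in B — A dirty, B clear
try  Suck: in A — A clear, B clear
no single action produces the after-state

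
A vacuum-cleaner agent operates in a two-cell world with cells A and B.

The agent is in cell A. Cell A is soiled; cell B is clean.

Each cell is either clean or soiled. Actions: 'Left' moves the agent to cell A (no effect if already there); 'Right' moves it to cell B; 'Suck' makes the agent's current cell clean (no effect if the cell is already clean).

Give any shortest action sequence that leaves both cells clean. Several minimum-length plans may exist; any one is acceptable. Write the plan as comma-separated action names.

Suck

Suck (#1): <A|clean|clean>
min 1: A is soiled, one Suck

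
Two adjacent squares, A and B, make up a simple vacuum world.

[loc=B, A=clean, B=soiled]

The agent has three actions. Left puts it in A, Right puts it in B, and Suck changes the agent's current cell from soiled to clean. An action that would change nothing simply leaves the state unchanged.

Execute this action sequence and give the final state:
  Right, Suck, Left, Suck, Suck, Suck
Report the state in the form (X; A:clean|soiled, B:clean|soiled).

1. Right → (B; A:clean, B:soiled)
2. Suck → (B; A:clean, B:clean)
3. Left → (A; A:clean, B:clean)
4. Suck → (A; A:clean, B:clean)
5. Suck → (A; A:clean, B:clean)
6. Suck → (A; A:clean, B:clean)

(A; A:clean, B:clean)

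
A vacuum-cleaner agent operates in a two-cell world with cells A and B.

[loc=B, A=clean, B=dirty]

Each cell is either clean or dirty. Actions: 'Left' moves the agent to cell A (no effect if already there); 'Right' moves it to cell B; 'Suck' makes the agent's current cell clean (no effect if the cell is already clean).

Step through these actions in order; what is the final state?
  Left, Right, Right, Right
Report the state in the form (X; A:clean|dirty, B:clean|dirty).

Left (#1): (A; A:clean, B:dirty)
Right (#2): (B; A:clean, B:dirty)
Right (#3): (B; A:clean, B:dirty)
Right (#4): (B; A:clean, B:dirty)

(B; A:clean, B:dirty)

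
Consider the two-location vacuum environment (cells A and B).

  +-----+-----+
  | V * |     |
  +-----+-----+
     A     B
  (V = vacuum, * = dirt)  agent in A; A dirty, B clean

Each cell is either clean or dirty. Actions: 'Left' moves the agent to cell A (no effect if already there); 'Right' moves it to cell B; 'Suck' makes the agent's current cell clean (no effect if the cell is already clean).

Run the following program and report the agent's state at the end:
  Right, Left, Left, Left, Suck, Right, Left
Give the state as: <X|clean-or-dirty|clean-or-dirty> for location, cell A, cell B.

<A|clean|clean>

Right (#1): <B|dirty|clean>
Left (#2): <A|dirty|clean>
Left (#3): <A|dirty|clean>
Left (#4): <A|dirty|clean>
Suck (#5): <A|clean|clean>
Right (#6): <B|clean|clean>
Left (#7): <A|clean|clean>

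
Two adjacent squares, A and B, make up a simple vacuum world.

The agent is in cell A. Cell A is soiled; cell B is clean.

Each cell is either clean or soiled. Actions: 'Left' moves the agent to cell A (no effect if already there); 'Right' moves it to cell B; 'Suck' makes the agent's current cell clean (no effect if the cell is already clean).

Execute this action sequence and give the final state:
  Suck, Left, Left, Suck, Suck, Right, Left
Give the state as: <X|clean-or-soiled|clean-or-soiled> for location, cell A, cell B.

1) do Suck; now <A|clean|clean>
2) do Left; now <A|clean|clean>
3) do Left; now <A|clean|clean>
4) do Suck; now <A|clean|clean>
5) do Suck; now <A|clean|clean>
6) do Right; now <B|clean|clean>
7) do Left; now <A|clean|clean>

<A|clean|clean>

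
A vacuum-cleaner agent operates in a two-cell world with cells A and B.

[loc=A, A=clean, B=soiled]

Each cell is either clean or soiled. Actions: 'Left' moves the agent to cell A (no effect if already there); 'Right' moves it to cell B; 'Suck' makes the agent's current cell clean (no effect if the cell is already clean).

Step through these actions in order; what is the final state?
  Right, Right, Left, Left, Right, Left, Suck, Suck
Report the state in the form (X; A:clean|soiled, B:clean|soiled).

1) do Right; now (B; A:clean, B:soiled)
2) do Right; now (B; A:clean, B:soiled)
3) do Left; now (A; A:clean, B:soiled)
4) do Left; now (A; A:clean, B:soiled)
5) do Right; now (B; A:clean, B:soiled)
6) do Left; now (A; A:clean, B:soiled)
7) do Suck; now (A; A:clean, B:soiled)
8) do Suck; now (A; A:clean, B:soiled)

(A; A:clean, B:soiled)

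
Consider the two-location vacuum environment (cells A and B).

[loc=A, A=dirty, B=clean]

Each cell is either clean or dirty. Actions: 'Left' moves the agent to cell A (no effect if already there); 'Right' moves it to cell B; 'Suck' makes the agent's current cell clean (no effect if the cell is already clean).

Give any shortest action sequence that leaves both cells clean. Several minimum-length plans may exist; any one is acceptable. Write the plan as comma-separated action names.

[1] after Suck: in A — A clean, B clean
min 1: A is dirty, one Suck

Suck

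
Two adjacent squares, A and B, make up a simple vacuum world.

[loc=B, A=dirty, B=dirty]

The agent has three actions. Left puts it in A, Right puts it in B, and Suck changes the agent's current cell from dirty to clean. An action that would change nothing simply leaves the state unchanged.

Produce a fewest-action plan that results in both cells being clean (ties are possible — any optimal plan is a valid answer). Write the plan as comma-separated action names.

t=1 Suck ⇒ in B — A dirty, B clean
t=2 Left ⇒ in A — A dirty, B clean
t=3 Suck ⇒ in A — A clean, B clean
min 3: Suck B + move + Suck A

Suck, Left, Suck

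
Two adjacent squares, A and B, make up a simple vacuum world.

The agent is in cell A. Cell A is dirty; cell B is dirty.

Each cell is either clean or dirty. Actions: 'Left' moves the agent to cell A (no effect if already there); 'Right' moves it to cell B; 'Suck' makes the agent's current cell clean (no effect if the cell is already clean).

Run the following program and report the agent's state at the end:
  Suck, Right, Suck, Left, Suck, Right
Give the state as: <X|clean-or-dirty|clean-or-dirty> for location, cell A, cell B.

<B|clean|clean>

1) do Suck; now <A|clean|dirty>
2) do Right; now <B|clean|dirty>
3) do Suck; now <B|clean|clean>
4) do Left; now <A|clean|clean>
5) do Suck; now <A|clean|clean>
6) do Right; now <B|clean|clean>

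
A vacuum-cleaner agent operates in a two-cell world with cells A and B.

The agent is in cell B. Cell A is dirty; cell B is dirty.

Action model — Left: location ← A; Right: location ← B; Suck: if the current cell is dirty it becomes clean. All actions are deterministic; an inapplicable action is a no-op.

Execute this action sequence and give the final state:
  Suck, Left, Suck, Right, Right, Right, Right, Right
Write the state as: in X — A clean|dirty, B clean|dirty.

step 1/8 (Suck): in B — A dirty, B clean
step 2/8 (Left): in A — A dirty, B clean
step 3/8 (Suck): in A — A clean, B clean
step 4/8 (Right): in B — A clean, B clean
step 5/8 (Right): in B — A clean, B clean
step 6/8 (Right): in B — A clean, B clean
step 7/8 (Right): in B — A clean, B clean
step 8/8 (Right): in B — A clean, B clean

in B — A clean, B clean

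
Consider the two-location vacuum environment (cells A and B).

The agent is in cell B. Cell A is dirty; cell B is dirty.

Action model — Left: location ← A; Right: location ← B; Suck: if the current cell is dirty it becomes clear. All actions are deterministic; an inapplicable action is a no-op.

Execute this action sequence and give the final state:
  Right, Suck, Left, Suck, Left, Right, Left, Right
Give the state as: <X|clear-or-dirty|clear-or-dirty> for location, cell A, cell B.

1) do Right; now <B|dirty|dirty>
2) do Suck; now <B|dirty|clear>
3) do Left; now <A|dirty|clear>
4) do Suck; now <A|clear|clear>
5) do Left; now <A|clear|clear>
6) do Right; now <B|clear|clear>
7) do Left; now <A|clear|clear>
8) do Right; now <B|clear|clear>

<B|clear|clear>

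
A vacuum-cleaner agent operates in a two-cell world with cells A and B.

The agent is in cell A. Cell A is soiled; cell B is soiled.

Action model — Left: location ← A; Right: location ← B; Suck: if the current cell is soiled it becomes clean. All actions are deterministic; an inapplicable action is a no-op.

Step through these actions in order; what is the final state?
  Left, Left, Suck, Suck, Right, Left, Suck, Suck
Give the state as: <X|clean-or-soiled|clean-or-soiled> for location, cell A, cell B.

<A|clean|soiled>

t=1 Left ⇒ <A|soiled|soiled>
t=2 Left ⇒ <A|soiled|soiled>
t=3 Suck ⇒ <A|clean|soiled>
t=4 Suck ⇒ <A|clean|soiled>
t=5 Right ⇒ <B|clean|soiled>
t=6 Left ⇒ <A|clean|soiled>
t=7 Suck ⇒ <A|clean|soiled>
t=8 Suck ⇒ <A|clean|soiled>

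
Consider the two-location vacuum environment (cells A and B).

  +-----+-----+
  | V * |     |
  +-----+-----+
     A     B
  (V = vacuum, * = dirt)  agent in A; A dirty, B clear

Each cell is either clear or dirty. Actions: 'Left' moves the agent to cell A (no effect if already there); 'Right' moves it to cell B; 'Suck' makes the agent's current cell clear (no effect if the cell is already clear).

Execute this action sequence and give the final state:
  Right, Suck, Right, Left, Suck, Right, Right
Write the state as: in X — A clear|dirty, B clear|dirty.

[1] after Right: in B — A dirty, B clear
[2] after Suck: in B — A dirty, B clear
[3] after Right: in B — A dirty, B clear
[4] after Left: in A — A dirty, B clear
[5] after Suck: in A — A clear, B clear
[6] after Right: in B — A clear, B clear
[7] after Right: in B — A clear, B clear

in B — A clear, B clear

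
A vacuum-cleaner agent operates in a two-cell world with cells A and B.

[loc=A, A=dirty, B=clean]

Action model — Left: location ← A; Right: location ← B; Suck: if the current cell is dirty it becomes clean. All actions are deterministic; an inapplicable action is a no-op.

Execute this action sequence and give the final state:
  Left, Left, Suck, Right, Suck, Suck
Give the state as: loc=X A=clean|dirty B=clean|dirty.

loc=B A=clean B=clean

1) do Left; now loc=A A=dirty B=clean
2) do Left; now loc=A A=dirty B=clean
3) do Suck; now loc=A A=clean B=clean
4) do Right; now loc=B A=clean B=clean
5) do Suck; now loc=B A=clean B=clean
6) do Suck; now loc=B A=clean B=clean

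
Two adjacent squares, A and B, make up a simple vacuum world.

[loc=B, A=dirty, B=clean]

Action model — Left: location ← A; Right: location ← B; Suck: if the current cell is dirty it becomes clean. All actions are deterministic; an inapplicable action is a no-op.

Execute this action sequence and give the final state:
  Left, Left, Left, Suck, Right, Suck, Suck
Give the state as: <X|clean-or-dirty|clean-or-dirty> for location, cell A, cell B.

<B|clean|clean>

1) do Left; now <A|dirty|clean>
2) do Left; now <A|dirty|clean>
3) do Left; now <A|dirty|clean>
4) do Suck; now <A|clean|clean>
5) do Right; now <B|clean|clean>
6) do Suck; now <B|clean|clean>
7) do Suck; now <B|clean|clean>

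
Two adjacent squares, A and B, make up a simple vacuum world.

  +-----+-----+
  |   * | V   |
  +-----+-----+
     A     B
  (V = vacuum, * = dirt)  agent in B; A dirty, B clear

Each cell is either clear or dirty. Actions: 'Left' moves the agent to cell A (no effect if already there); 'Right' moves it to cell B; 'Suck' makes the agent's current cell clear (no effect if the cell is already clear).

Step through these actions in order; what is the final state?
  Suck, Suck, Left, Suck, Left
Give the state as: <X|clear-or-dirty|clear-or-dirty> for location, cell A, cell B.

<A|clear|clear>

t=1 Suck ⇒ <B|dirty|clear>
t=2 Suck ⇒ <B|dirty|clear>
t=3 Left ⇒ <A|dirty|clear>
t=4 Suck ⇒ <A|clear|clear>
t=5 Left ⇒ <A|clear|clear>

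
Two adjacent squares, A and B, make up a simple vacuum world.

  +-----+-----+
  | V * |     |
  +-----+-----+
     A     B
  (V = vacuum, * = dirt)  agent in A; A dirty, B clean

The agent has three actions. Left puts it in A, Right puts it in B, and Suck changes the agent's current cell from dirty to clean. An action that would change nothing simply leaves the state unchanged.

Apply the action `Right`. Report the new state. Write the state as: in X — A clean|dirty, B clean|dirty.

in B — A dirty, B clean

start: in A — A dirty, B clean
[1] after Right: in B — A dirty, B clean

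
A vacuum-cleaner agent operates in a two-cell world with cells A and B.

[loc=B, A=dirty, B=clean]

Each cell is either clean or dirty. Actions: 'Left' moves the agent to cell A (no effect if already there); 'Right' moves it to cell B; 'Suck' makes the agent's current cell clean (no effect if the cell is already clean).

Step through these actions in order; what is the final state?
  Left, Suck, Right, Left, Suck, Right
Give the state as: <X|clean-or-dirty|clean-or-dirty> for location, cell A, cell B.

1) do Left; now <A|dirty|clean>
2) do Suck; now <A|clean|clean>
3) do Right; now <B|clean|clean>
4) do Left; now <A|clean|clean>
5) do Suck; now <A|clean|clean>
6) do Right; now <B|clean|clean>

<B|clean|clean>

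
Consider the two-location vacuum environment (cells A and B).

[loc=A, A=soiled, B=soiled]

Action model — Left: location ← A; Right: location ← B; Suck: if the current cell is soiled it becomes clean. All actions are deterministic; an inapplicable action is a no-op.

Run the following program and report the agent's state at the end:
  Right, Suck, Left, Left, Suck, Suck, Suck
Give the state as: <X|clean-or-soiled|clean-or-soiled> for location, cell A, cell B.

1. Right → <B|soiled|soiled>
2. Suck → <B|soiled|clean>
3. Left → <A|soiled|clean>
4. Left → <A|soiled|clean>
5. Suck → <A|clean|clean>
6. Suck → <A|clean|clean>
7. Suck → <A|clean|clean>

<A|clean|clean>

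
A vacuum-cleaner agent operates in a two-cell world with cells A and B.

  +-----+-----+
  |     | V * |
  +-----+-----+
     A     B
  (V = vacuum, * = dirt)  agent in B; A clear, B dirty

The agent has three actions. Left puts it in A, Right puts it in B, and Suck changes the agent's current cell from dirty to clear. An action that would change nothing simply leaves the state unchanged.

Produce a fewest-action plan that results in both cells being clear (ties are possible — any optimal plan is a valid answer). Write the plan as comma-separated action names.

1. Suck → in B — A clear, B clear
min 1: B is dirty, one Suck

Suck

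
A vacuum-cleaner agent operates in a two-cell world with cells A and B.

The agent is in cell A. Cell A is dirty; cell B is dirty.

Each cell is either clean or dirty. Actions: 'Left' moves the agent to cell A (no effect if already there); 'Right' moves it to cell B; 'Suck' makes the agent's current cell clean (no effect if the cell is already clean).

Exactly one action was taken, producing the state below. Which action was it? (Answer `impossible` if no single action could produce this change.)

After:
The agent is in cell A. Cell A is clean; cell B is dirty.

try  Left: in A — A dirty, B dirty
try Right: in B — A dirty, B dirty
try  Suck: in A — A clean, B dirty  ← match

Suck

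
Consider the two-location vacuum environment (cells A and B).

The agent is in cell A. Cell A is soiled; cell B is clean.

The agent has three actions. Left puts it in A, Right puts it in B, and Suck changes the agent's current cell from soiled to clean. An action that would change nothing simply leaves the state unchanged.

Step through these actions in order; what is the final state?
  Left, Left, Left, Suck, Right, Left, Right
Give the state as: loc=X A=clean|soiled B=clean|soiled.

loc=B A=clean B=clean

[1] after Left: loc=A A=soiled B=clean
[2] after Left: loc=A A=soiled B=clean
[3] after Left: loc=A A=soiled B=clean
[4] after Suck: loc=A A=clean B=clean
[5] after Right: loc=B A=clean B=clean
[6] after Left: loc=A A=clean B=clean
[7] after Right: loc=B A=clean B=clean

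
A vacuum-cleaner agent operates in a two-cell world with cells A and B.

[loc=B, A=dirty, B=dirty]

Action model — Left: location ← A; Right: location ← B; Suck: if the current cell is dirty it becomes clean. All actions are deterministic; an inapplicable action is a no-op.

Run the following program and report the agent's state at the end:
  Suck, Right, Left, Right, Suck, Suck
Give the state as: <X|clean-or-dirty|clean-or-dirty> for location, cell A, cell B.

<B|dirty|clean>

[1] after Suck: <B|dirty|clean>
[2] after Right: <B|dirty|clean>
[3] after Left: <A|dirty|clean>
[4] after Right: <B|dirty|clean>
[5] after Suck: <B|dirty|clean>
[6] after Suck: <B|dirty|clean>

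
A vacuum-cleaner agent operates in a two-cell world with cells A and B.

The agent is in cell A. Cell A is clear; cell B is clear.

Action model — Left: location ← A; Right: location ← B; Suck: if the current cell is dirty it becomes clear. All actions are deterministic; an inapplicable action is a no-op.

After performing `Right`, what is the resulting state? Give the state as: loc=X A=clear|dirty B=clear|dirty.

loc=B A=clear B=clear

start: loc=A A=clear B=clear
1) do Right; now loc=B A=clear B=clear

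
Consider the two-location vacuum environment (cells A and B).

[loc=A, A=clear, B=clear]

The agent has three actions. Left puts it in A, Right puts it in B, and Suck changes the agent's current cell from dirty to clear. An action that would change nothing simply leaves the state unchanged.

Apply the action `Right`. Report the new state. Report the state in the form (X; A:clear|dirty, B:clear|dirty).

(B; A:clear, B:clear)

start: (A; A:clear, B:clear)
1. Right → (B; A:clear, B:clear)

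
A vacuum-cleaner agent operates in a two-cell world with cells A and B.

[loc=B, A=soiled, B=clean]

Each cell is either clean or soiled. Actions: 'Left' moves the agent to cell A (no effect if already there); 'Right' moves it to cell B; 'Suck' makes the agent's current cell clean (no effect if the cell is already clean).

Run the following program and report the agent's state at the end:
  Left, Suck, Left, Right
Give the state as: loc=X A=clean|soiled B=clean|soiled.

step 1/4 (Left): loc=A A=soiled B=clean
step 2/4 (Suck): loc=A A=clean B=clean
step 3/4 (Left): loc=A A=clean B=clean
step 4/4 (Right): loc=B A=clean B=clean

loc=B A=clean B=clean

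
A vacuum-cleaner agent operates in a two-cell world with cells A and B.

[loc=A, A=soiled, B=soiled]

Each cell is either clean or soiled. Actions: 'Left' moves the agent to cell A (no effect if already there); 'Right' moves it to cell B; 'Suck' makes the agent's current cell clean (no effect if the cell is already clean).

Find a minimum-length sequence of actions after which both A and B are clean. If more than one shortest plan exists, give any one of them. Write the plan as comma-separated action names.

step 1/3 (Suck): <A|clean|soiled>
step 2/3 (Right): <B|clean|soiled>
step 3/3 (Suck): <B|clean|clean>
min 3: Suck A + move + Suck B

Suck, Right, Suck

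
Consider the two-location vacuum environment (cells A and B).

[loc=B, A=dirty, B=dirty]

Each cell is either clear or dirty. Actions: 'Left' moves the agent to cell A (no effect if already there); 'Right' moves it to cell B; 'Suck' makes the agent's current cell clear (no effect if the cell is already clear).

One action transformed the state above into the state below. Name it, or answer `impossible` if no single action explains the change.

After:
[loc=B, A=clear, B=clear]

impossible

try  Left: loc=A A=dirty B=dirty
try Right: loc=B A=dirty B=dirty
try  Suck: loc=B A=dirty B=clear
no single action produces the after-state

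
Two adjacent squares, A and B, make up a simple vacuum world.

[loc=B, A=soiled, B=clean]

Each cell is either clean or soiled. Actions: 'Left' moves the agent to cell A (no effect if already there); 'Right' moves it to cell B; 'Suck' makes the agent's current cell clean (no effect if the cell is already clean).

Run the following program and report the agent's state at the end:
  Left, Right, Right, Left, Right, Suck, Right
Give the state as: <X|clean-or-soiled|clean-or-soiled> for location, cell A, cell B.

step 1/7 (Left): <A|soiled|clean>
step 2/7 (Right): <B|soiled|clean>
step 3/7 (Right): <B|soiled|clean>
step 4/7 (Left): <A|soiled|clean>
step 5/7 (Right): <B|soiled|clean>
step 6/7 (Suck): <B|soiled|clean>
step 7/7 (Right): <B|soiled|clean>

<B|soiled|clean>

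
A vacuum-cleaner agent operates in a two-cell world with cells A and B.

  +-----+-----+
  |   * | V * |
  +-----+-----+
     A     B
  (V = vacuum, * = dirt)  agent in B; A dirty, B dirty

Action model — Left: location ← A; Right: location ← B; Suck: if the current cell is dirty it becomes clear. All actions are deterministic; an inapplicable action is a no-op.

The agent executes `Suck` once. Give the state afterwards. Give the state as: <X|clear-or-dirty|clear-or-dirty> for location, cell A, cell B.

<B|dirty|clear>

start: <B|dirty|dirty>
t=1 Suck ⇒ <B|dirty|clear>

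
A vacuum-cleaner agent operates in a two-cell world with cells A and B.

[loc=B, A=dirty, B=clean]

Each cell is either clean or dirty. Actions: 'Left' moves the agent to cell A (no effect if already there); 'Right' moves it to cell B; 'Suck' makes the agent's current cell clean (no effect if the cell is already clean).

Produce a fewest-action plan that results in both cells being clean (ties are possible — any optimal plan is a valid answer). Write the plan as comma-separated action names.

step 1/2 (Left): <A|dirty|clean>
step 2/2 (Suck): <A|clean|clean>
min 2: go A then Suck

Left, Suck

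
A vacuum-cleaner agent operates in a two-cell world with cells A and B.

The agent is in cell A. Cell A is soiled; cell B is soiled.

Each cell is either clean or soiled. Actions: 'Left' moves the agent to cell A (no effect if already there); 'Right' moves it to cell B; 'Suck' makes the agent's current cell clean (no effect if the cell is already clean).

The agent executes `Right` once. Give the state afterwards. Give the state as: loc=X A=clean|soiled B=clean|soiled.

loc=B A=soiled B=soiled

start: loc=A A=soiled B=soiled
Right (#1): loc=B A=soiled B=soiled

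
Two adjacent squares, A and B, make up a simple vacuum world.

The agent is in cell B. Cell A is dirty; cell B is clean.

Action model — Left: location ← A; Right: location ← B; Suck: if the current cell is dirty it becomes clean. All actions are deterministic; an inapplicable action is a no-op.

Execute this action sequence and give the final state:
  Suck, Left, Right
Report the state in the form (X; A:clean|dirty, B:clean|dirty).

t=1 Suck ⇒ (B; A:dirty, B:clean)
t=2 Left ⇒ (A; A:dirty, B:clean)
t=3 Right ⇒ (B; A:dirty, B:clean)

(B; A:dirty, B:clean)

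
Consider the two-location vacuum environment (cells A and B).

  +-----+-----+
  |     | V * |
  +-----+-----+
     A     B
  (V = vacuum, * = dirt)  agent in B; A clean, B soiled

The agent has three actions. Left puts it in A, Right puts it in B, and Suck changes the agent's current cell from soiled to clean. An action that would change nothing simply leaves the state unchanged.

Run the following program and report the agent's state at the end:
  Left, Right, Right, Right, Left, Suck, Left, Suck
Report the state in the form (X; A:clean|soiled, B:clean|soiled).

(A; A:clean, B:soiled)

Left (#1): (A; A:clean, B:soiled)
Right (#2): (B; A:clean, B:soiled)
Right (#3): (B; A:clean, B:soiled)
Right (#4): (B; A:clean, B:soiled)
Left (#5): (A; A:clean, B:soiled)
Suck (#6): (A; A:clean, B:soiled)
Left (#7): (A; A:clean, B:soiled)
Suck (#8): (A; A:clean, B:soiled)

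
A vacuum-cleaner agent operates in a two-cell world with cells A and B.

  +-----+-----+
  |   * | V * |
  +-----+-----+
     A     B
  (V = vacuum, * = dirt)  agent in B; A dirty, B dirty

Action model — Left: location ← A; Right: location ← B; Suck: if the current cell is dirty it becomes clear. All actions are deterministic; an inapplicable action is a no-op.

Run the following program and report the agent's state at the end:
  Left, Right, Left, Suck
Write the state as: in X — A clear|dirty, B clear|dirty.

in A — A clear, B dirty

Left (#1): in A — A dirty, B dirty
Right (#2): in B — A dirty, B dirty
Left (#3): in A — A dirty, B dirty
Suck (#4): in A — A clear, B dirty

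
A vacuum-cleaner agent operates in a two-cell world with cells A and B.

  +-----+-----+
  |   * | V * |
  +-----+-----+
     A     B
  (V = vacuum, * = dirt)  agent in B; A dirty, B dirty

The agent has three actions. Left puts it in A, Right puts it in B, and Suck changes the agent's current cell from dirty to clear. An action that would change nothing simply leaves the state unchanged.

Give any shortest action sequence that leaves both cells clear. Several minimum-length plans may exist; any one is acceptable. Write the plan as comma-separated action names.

1) do Suck; now <B|dirty|clear>
2) do Left; now <A|dirty|clear>
3) do Suck; now <A|clear|clear>
min 3: Suck B + move + Suck A

Suck, Left, Suck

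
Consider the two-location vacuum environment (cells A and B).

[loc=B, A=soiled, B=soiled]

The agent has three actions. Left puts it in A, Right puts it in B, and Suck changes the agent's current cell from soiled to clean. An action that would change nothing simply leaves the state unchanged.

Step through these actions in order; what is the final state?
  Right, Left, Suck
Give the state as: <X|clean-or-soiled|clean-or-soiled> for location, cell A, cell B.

Right (#1): <B|soiled|soiled>
Left (#2): <A|soiled|soiled>
Suck (#3): <A|clean|soiled>

<A|clean|soiled>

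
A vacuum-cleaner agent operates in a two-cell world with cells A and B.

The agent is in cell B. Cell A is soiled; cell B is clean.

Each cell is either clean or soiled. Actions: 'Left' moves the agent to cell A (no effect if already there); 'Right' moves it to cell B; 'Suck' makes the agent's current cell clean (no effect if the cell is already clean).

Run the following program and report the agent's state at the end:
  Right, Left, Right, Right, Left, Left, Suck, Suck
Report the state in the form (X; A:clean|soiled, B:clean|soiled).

Right (#1): (B; A:soiled, B:clean)
Left (#2): (A; A:soiled, B:clean)
Right (#3): (B; A:soiled, B:clean)
Right (#4): (B; A:soiled, B:clean)
Left (#5): (A; A:soiled, B:clean)
Left (#6): (A; A:soiled, B:clean)
Suck (#7): (A; A:clean, B:clean)
Suck (#8): (A; A:clean, B:clean)

(A; A:clean, B:clean)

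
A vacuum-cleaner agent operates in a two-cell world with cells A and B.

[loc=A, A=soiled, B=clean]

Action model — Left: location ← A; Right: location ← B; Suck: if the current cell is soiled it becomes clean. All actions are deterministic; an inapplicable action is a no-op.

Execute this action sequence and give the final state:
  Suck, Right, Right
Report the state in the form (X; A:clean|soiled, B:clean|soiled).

1. Suck → (A; A:clean, B:clean)
2. Right → (B; A:clean, B:clean)
3. Right → (B; A:clean, B:clean)

(B; A:clean, B:clean)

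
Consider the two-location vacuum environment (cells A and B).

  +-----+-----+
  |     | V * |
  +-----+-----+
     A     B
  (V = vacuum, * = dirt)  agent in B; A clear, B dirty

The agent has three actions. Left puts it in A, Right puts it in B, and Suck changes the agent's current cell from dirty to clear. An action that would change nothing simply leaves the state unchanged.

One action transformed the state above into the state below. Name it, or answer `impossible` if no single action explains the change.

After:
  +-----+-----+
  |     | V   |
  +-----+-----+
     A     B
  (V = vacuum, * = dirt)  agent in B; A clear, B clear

Suck

try  Left: loc=A A=clear B=dirty
try Right: loc=B A=clear B=dirty
try  Suck: loc=B A=clear B=clear  ← match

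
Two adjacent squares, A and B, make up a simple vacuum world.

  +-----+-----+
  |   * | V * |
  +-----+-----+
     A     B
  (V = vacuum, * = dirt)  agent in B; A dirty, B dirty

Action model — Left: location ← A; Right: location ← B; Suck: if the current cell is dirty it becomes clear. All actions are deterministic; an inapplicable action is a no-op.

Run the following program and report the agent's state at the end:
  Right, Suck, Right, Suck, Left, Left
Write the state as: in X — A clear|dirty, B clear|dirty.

t=1 Right ⇒ in B — A dirty, B dirty
t=2 Suck ⇒ in B — A dirty, B clear
t=3 Right ⇒ in B — A dirty, B clear
t=4 Suck ⇒ in B — A dirty, B clear
t=5 Left ⇒ in A — A dirty, B clear
t=6 Left ⇒ in A — A dirty, B clear

in A — A dirty, B clear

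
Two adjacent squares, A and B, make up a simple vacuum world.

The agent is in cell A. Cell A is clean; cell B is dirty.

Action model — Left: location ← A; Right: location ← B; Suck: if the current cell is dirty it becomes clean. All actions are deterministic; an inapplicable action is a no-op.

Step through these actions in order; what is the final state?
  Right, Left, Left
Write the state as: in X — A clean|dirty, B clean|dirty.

in A — A clean, B dirty

1) do Right; now in B — A clean, B dirty
2) do Left; now in A — A clean, B dirty
3) do Left; now in A — A clean, B dirty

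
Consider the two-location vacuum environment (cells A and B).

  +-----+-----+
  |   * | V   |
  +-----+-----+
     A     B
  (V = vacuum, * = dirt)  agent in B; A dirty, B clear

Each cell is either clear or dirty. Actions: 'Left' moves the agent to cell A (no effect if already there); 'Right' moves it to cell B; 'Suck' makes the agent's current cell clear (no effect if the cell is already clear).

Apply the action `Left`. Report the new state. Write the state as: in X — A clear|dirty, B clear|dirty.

start: in B — A dirty, B clear
1) do Left; now in A — A dirty, B clear

in A — A dirty, B clear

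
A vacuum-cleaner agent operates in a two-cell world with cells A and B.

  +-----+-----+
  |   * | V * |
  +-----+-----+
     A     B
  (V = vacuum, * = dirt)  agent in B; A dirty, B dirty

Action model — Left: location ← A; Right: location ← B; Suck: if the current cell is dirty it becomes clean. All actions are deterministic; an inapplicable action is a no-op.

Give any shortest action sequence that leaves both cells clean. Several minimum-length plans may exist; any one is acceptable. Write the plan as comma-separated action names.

t=1 Suck ⇒ in B — A dirty, B clean
t=2 Left ⇒ in A — A dirty, B clean
t=3 Suck ⇒ in A — A clean, B clean
min 3: Suck B + move + Suck A

Suck, Left, Suck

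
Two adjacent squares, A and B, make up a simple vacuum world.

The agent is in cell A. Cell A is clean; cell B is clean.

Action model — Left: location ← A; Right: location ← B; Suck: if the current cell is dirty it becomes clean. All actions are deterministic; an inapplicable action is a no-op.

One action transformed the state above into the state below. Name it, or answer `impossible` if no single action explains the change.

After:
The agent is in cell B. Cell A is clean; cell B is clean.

Right

try  Left: (A; A:clean, B:clean)
try Right: (B; A:clean, B:clean)  ← match
try  Suck: (A; A:clean, B:clean)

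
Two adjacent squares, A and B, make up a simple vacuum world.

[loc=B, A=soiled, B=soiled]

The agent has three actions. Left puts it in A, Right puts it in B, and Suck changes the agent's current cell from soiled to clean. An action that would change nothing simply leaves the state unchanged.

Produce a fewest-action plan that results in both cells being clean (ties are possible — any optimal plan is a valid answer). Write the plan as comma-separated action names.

[1] after Suck: in B — A soiled, B clean
[2] after Left: in A — A soiled, B clean
[3] after Suck: in A — A clean, B clean
min 3: Suck B + move + Suck A

Suck, Left, Suck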